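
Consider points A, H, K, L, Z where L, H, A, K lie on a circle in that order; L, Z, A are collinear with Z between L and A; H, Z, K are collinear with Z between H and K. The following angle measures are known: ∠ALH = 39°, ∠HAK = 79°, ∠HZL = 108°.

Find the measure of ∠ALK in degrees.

∠ALK = 62°

1. ∠AKH = 39°  [same arc HA]
2. ∠AHK = 62°  [△HAK]
3. ∠ALK = 62°  [same arc AK]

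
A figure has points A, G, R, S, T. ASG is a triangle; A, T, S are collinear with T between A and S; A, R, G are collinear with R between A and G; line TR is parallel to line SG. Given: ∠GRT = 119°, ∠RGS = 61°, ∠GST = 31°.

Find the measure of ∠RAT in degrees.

1. ∠AGS = 61°  [R on ray GA]
2. ∠ASG = 31°  [T on ray SA]
3. ∠GAS = 88°  [△ASG]
4. ∠RAT = 88°  [T on AS, R on AG]

∠RAT = 88°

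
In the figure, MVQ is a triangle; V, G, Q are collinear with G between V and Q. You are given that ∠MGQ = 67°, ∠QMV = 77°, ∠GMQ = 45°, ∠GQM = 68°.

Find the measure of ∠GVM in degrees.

∠GVM = 35°

1. ∠MQV = 68°  [G on ray QV]
2. ∠MVQ = 35°  [△MVQ]
3. ∠GVM = 35°  [G on ray VQ]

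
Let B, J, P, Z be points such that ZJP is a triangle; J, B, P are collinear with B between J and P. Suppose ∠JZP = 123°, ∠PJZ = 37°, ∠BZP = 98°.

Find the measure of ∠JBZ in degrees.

∠JBZ = 118°

1. ∠JPZ = 20°  [△ZJP]
2. ∠BPZ = 20°  [B on ray PJ]
3. ∠PBZ = 62°  [△ZBP]
4. ∠JBZ = 118°  [linear pair at B on JP]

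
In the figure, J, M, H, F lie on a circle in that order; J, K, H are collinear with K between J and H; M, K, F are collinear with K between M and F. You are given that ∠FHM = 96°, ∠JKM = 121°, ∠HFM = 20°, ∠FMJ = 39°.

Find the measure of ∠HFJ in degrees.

1. ∠FMH = 64°  [△MHF]
2. ∠FKH = 121°  [vertical angles at K]
3. ∠FHJ = 39°  [△HKF]
4. ∠FJH = 64°  [same arc HF]
5. ∠HFJ = 77°  [△JHF]

∠HFJ = 77°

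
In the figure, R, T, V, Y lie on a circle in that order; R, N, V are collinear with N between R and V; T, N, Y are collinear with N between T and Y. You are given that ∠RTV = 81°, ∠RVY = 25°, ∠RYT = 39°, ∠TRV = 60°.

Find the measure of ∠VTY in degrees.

∠VTY = 56°

1. ∠RYV = 99°  [cyclic RTVY, opposite ∠T+∠Y]
2. ∠VRY = 56°  [△RVY]
3. ∠VTY = 56°  [same arc VY]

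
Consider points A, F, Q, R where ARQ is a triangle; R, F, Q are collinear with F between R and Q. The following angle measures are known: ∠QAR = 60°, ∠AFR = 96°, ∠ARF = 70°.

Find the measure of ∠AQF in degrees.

∠AQF = 50°

1. ∠ARQ = 70°  [F on ray RQ]
2. ∠AQR = 50°  [△ARQ]
3. ∠AQF = 50°  [F on ray QR]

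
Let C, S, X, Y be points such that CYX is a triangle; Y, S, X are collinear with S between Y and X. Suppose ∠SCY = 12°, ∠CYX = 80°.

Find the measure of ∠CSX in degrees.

1. ∠CYS = 80°  [S on ray YX]
2. ∠CSY = 88°  [△CYS]
3. ∠CSX = 92°  [linear pair at S on YX]

∠CSX = 92°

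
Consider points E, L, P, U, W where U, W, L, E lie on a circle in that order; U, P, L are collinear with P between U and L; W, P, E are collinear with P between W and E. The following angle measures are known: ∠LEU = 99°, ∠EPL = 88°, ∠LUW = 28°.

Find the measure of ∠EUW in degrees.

1. ∠LWU = 81°  [cyclic UWLE, opposite ∠W+∠E]
2. ∠UPW = 88°  [vertical angles at P]
3. ∠ULW = 71°  [△UWL]
4. ∠EWU = 64°  [△UPW]
5. ∠UEW = 71°  [same arc UW]
6. ∠EUW = 45°  [△UWE]

∠EUW = 45°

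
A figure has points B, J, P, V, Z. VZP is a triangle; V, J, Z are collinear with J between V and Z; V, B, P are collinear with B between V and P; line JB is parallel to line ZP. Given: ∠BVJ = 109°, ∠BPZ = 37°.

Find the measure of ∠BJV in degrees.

1. ∠PVZ = 109°  [J on VZ, B on VP]
2. ∠VPZ = 37°  [B on ray PV]
3. ∠PZV = 34°  [△VZP]
4. ∠BJV = 34°  [JB∥ZP, corresponding at J]

∠BJV = 34°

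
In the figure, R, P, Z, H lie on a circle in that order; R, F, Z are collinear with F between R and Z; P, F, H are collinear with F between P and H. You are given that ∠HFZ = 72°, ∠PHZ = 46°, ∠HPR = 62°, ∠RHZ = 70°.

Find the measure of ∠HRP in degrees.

∠HRP = 94°

1. ∠HFR = 108°  [linear pair at F on RZ]
2. ∠HZR = 62°  [△ZFH]
3. ∠HRZ = 48°  [△RZH]
4. ∠PHR = 24°  [△RFH]
5. ∠HRP = 94°  [△RPH]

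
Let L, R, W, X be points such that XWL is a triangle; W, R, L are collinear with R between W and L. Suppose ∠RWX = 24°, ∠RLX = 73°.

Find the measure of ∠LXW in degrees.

∠LXW = 83°

1. ∠LWX = 24°  [R on ray WL]
2. ∠WLX = 73°  [R on ray LW]
3. ∠LXW = 83°  [△XWL]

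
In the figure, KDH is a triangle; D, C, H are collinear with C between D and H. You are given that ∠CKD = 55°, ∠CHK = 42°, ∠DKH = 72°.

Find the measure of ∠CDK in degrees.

1. ∠DHK = 42°  [C on ray HD]
2. ∠HDK = 66°  [△KDH]
3. ∠CDK = 66°  [C on ray DH]

∠CDK = 66°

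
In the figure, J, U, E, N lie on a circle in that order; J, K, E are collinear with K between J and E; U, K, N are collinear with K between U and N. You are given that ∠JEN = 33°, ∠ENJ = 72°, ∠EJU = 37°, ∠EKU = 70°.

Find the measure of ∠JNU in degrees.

∠JNU = 35°

1. ∠EJN = 75°  [△JEN]
2. ∠JKN = 70°  [vertical angles at K]
3. ∠JNU = 35°  [△JKN]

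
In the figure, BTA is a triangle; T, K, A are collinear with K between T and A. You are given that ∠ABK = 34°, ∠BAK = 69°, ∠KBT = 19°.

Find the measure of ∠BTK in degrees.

∠BTK = 58°

1. ∠AKB = 77°  [△BKA]
2. ∠BKT = 103°  [linear pair at K on TA]
3. ∠BTK = 58°  [△BTK]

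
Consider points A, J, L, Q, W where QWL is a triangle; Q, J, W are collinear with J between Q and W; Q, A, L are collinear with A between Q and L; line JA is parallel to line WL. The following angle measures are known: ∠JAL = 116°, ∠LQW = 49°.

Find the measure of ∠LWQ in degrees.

∠LWQ = 67°

1. ∠JAQ = 64°  [linear pair at A on QL]
2. ∠AQJ = 49°  [J on QW, A on QL]
3. ∠AJQ = 67°  [△QJA]
4. ∠LWQ = 67°  [JA∥WL, corresponding at J]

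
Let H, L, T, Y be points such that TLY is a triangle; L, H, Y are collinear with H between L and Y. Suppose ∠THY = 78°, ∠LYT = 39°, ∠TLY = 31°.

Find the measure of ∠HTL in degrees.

1. ∠LHT = 102°  [linear pair at H on LY]
2. ∠HLT = 31°  [H on ray LY]
3. ∠HTL = 47°  [△TLH]

∠HTL = 47°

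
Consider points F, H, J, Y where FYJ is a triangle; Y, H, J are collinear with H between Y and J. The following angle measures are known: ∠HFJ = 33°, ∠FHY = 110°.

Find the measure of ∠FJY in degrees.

1. ∠FHJ = 70°  [linear pair at H on YJ]
2. ∠FJH = 77°  [△FHJ]
3. ∠FJY = 77°  [H on ray JY]

∠FJY = 77°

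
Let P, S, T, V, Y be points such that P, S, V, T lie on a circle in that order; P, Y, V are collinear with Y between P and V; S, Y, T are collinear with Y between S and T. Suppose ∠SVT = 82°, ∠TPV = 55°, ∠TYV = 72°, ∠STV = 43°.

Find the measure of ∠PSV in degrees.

∠PSV = 120°

1. ∠PVT = 65°  [△VYT]
2. ∠PTV = 60°  [△PVT]
3. ∠PSV = 120°  [cyclic PSVT, opposite ∠S+∠T]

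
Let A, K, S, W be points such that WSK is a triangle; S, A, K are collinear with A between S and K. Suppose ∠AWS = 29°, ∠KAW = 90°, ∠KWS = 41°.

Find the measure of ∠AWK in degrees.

1. ∠SAW = 90°  [linear pair at A on SK]
2. ∠ASW = 61°  [△WSA]
3. ∠KSW = 61°  [A on ray SK]
4. ∠SKW = 78°  [△WSK]
5. ∠AKW = 78°  [A on ray KS]
6. ∠AWK = 12°  [△WAK]

∠AWK = 12°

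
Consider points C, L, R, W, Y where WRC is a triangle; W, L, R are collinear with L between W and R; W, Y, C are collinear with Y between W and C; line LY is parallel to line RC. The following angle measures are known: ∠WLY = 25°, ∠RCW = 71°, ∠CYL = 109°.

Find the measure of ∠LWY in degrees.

∠LWY = 84°

1. ∠CRW = 25°  [LY∥RC, corresponding at L]
2. ∠CWR = 84°  [△WRC]
3. ∠LWY = 84°  [L on WR, Y on WC]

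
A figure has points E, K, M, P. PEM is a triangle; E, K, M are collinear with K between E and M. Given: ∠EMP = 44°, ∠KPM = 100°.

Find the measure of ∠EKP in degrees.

∠EKP = 144°

1. ∠KMP = 44°  [K on ray ME]
2. ∠MKP = 36°  [△PKM]
3. ∠EKP = 144°  [linear pair at K on EM]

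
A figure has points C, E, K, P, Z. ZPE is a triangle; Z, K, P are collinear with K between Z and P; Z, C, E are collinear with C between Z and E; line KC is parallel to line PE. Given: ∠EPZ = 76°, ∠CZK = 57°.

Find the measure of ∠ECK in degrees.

1. ∠CKZ = 76°  [KC∥PE, corresponding at K]
2. ∠KCZ = 47°  [△ZKC]
3. ∠ECK = 133°  [linear pair at C on ZE]

∠ECK = 133°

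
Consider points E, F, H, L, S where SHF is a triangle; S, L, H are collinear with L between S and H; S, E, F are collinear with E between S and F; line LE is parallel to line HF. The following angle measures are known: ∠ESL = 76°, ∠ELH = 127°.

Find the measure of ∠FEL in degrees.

∠FEL = 129°

1. ∠ELS = 53°  [linear pair at L on SH]
2. ∠LES = 51°  [△SLE]
3. ∠FEL = 129°  [linear pair at E on SF]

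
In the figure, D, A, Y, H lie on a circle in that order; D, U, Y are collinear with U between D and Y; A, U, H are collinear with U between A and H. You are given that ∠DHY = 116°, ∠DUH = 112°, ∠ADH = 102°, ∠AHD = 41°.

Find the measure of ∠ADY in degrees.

∠ADY = 75°

1. ∠DAY = 64°  [cyclic DAYH, opposite ∠A+∠H]
2. ∠AYD = 41°  [same arc DA]
3. ∠ADY = 75°  [△DAY]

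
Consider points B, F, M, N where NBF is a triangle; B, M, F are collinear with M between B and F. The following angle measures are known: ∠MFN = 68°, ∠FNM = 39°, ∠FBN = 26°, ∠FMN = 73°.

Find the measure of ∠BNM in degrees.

1. ∠MBN = 26°  [M on ray BF]
2. ∠BMN = 107°  [linear pair at M on BF]
3. ∠BNM = 47°  [△NBM]

∠BNM = 47°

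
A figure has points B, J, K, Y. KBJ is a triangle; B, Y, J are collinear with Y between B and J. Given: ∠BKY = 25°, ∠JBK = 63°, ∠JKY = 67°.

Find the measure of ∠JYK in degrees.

1. ∠KBY = 63°  [Y on ray BJ]
2. ∠BYK = 92°  [△KBY]
3. ∠JYK = 88°  [linear pair at Y on BJ]

∠JYK = 88°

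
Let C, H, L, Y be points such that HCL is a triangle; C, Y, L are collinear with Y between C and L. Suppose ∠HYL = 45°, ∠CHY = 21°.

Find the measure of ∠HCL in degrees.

1. ∠CYH = 135°  [linear pair at Y on CL]
2. ∠HCY = 24°  [△HCY]
3. ∠HCL = 24°  [Y on ray CL]

∠HCL = 24°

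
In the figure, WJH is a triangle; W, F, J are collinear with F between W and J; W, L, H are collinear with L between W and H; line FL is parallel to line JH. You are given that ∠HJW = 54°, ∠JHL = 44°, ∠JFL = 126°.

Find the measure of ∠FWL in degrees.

∠FWL = 82°

1. ∠JHW = 44°  [L on ray HW]
2. ∠HWJ = 82°  [△WJH]
3. ∠FWL = 82°  [F on WJ, L on WH]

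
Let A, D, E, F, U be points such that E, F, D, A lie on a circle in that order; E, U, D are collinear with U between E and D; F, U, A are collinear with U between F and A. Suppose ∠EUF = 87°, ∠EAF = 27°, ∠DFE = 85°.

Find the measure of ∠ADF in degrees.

1. ∠DUF = 93°  [linear pair at U on ED]
2. ∠EDF = 27°  [same arc EF]
3. ∠DEF = 68°  [△EFD]
4. ∠AFD = 60°  [△FUD]
5. ∠DAF = 68°  [same arc FD]
6. ∠ADF = 52°  [△FDA]

∠ADF = 52°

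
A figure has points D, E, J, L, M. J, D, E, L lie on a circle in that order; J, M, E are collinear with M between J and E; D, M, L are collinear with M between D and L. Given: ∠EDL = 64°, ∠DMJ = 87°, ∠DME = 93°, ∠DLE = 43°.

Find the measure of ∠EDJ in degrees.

1. ∠DEJ = 23°  [△DME]
2. ∠DJE = 43°  [same arc DE]
3. ∠EDJ = 114°  [△JDE]

∠EDJ = 114°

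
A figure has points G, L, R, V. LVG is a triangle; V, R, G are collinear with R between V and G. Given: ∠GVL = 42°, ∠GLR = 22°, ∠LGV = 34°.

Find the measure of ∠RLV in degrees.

∠RLV = 82°

1. ∠LVR = 42°  [R on ray VG]
2. ∠LGR = 34°  [R on ray GV]
3. ∠GRL = 124°  [△LRG]
4. ∠LRV = 56°  [linear pair at R on VG]
5. ∠RLV = 82°  [△LVR]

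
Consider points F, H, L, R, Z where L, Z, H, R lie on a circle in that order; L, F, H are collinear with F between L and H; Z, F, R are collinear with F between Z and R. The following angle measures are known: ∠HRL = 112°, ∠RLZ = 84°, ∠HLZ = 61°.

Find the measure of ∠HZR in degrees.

∠HZR = 23°

1. ∠RHZ = 96°  [cyclic LZHR, opposite ∠L+∠H]
2. ∠HRZ = 61°  [same arc ZH]
3. ∠HZR = 23°  [△ZHR]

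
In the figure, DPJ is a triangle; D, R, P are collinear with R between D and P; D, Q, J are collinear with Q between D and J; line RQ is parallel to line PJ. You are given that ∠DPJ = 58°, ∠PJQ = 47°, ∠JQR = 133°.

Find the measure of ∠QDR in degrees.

1. ∠DRQ = 58°  [RQ∥PJ, corresponding at R]
2. ∠DQR = 47°  [linear pair at Q on DJ]
3. ∠QDR = 75°  [△DRQ]

∠QDR = 75°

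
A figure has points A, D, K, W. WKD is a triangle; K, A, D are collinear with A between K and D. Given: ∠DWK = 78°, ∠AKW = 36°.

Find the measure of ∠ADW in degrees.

1. ∠DKW = 36°  [A on ray KD]
2. ∠KDW = 66°  [△WKD]
3. ∠ADW = 66°  [A on ray DK]

∠ADW = 66°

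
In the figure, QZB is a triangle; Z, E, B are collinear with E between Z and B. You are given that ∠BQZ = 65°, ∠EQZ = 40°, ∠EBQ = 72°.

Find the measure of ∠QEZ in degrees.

1. ∠QBZ = 72°  [E on ray BZ]
2. ∠BZQ = 43°  [△QZB]
3. ∠EZQ = 43°  [E on ray ZB]
4. ∠QEZ = 97°  [△QZE]

∠QEZ = 97°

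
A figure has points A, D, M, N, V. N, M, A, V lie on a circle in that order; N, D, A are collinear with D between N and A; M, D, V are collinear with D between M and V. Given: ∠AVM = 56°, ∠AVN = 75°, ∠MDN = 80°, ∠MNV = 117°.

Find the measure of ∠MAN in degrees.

∠MAN = 19°

1. ∠ANM = 56°  [same arc MA]
2. ∠AMN = 105°  [cyclic NMAV, opposite ∠M+∠V]
3. ∠MAN = 19°  [△NMA]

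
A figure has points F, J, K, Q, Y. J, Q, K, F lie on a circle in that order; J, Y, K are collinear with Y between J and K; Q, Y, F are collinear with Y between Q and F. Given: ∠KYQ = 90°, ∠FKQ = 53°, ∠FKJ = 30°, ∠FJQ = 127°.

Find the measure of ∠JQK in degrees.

1. ∠JYQ = 90°  [linear pair at Y on JK]
2. ∠FQJ = 30°  [same arc JF]
3. ∠JFQ = 23°  [△JQF]
4. ∠KJQ = 60°  [△JYQ]
5. ∠JKQ = 23°  [same arc JQ]
6. ∠JQK = 97°  [△JQK]

∠JQK = 97°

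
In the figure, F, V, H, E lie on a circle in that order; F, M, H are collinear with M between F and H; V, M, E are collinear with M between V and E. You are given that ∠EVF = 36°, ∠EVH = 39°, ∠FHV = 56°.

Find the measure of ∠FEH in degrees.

∠FEH = 105°

1. ∠EHF = 36°  [same arc FE]
2. ∠EFH = 39°  [same arc HE]
3. ∠FEH = 105°  [△FHE]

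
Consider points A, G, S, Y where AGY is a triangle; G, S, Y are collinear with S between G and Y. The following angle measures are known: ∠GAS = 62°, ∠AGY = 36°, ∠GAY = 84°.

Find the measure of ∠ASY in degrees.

∠ASY = 98°

1. ∠AGS = 36°  [S on ray GY]
2. ∠ASG = 82°  [△AGS]
3. ∠ASY = 98°  [linear pair at S on GY]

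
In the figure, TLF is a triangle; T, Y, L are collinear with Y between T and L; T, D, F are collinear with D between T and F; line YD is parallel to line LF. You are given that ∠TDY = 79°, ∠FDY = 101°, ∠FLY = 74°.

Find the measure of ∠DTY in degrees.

1. ∠LFT = 79°  [YD∥LF, corresponding at D]
2. ∠FLT = 74°  [Y on ray LT]
3. ∠FTL = 27°  [△TLF]
4. ∠DTY = 27°  [Y on TL, D on TF]

∠DTY = 27°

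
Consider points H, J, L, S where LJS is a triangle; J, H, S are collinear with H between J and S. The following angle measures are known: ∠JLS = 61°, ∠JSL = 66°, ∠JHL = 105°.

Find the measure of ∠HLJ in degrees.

1. ∠LJS = 53°  [△LJS]
2. ∠HJL = 53°  [H on ray JS]
3. ∠HLJ = 22°  [△LJH]

∠HLJ = 22°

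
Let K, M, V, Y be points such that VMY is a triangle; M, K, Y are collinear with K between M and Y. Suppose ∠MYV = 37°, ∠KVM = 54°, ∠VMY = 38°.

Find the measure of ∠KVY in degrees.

∠KVY = 51°

1. ∠KYV = 37°  [K on ray YM]
2. ∠KMV = 38°  [K on ray MY]
3. ∠MKV = 88°  [△VMK]
4. ∠VKY = 92°  [linear pair at K on MY]
5. ∠KVY = 51°  [△VKY]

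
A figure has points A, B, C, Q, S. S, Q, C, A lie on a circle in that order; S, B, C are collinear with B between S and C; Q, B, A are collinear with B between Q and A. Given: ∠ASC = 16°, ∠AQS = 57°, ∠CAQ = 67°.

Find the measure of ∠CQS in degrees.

∠CQS = 73°

1. ∠ACS = 57°  [same arc SA]
2. ∠CAS = 107°  [△SCA]
3. ∠CQS = 73°  [cyclic SQCA, opposite ∠Q+∠A]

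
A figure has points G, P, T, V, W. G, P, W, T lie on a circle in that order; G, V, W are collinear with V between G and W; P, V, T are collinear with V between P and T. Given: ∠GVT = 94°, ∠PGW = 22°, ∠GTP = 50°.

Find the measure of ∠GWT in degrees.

∠GWT = 72°

1. ∠TVW = 86°  [linear pair at V on GW]
2. ∠PTW = 22°  [same arc PW]
3. ∠GWT = 72°  [△WVT]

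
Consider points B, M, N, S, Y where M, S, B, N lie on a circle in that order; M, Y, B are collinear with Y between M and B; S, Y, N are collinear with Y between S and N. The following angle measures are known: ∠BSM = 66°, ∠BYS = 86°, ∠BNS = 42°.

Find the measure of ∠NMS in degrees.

∠NMS = 64°

1. ∠MYS = 94°  [linear pair at Y on MB]
2. ∠BMS = 42°  [same arc SB]
3. ∠MSN = 44°  [△MYS]
4. ∠MBS = 72°  [△MSB]
5. ∠MNS = 72°  [same arc MS]
6. ∠NMS = 64°  [△MSN]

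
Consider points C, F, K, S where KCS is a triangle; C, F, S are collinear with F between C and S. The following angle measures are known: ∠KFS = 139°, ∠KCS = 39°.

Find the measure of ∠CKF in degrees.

1. ∠CFK = 41°  [linear pair at F on CS]
2. ∠FCK = 39°  [F on ray CS]
3. ∠CKF = 100°  [△KCF]

∠CKF = 100°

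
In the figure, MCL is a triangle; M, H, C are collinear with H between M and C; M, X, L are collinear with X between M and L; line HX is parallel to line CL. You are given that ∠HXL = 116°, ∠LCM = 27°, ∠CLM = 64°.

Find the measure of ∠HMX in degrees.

1. ∠HXM = 64°  [linear pair at X on ML]
2. ∠MHX = 27°  [HX∥CL, corresponding at H]
3. ∠HMX = 89°  [△MHX]

∠HMX = 89°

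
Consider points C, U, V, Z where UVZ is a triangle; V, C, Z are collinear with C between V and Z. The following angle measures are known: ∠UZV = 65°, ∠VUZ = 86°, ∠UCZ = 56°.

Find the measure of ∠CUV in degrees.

1. ∠UVZ = 29°  [△UVZ]
2. ∠UCV = 124°  [linear pair at C on VZ]
3. ∠CVU = 29°  [C on ray VZ]
4. ∠CUV = 27°  [△UVC]

∠CUV = 27°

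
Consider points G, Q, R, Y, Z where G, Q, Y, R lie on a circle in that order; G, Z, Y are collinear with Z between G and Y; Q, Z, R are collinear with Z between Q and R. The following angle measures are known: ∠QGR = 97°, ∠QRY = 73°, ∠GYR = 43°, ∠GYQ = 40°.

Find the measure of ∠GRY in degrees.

1. ∠QGY = 73°  [same arc QY]
2. ∠GQY = 67°  [△GQY]
3. ∠GRY = 113°  [cyclic GQYR, opposite ∠Q+∠R]

∠GRY = 113°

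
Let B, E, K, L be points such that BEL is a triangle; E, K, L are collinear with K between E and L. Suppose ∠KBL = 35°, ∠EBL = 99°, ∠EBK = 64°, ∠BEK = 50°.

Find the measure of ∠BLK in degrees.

∠BLK = 31°

1. ∠BKE = 66°  [△BEK]
2. ∠BKL = 114°  [linear pair at K on EL]
3. ∠BLK = 31°  [△BKL]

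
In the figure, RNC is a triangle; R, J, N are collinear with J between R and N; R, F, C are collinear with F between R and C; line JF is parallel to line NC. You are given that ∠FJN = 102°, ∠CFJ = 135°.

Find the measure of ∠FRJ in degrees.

∠FRJ = 57°

1. ∠FJR = 78°  [linear pair at J on RN]
2. ∠JFR = 45°  [linear pair at F on RC]
3. ∠FRJ = 57°  [△RJF]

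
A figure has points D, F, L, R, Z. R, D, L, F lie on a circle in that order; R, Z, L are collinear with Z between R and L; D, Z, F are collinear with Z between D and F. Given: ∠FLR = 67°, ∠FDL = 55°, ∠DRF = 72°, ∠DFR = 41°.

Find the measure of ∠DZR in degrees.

1. ∠DLR = 41°  [same arc RD]
2. ∠DZL = 84°  [△DZL]
3. ∠DZR = 96°  [linear pair at Z on RL]

∠DZR = 96°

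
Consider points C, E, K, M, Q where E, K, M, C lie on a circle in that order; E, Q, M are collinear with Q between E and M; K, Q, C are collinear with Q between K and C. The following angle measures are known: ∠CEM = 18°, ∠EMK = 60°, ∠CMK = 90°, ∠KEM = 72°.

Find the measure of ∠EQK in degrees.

∠EQK = 78°

1. ∠CKM = 18°  [same arc MC]
2. ∠KQM = 102°  [△KQM]
3. ∠EQK = 78°  [linear pair at Q on EM]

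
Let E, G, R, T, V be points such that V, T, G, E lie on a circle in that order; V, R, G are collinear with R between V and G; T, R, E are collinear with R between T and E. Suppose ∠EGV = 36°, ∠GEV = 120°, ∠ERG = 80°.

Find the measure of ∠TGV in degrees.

∠TGV = 56°

1. ∠ETV = 36°  [same arc VE]
2. ∠GTV = 60°  [cyclic VTGE, opposite ∠T+∠E]
3. ∠TRV = 80°  [vertical angles at R]
4. ∠GVT = 64°  [△VRT]
5. ∠TGV = 56°  [△VTG]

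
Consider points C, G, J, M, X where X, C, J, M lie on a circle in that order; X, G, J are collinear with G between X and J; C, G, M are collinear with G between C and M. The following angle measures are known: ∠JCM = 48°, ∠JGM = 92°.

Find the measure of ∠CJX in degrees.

∠CJX = 44°

1. ∠JXM = 48°  [same arc JM]
2. ∠MGX = 88°  [linear pair at G on XJ]
3. ∠CMX = 44°  [△XGM]
4. ∠CJX = 44°  [same arc XC]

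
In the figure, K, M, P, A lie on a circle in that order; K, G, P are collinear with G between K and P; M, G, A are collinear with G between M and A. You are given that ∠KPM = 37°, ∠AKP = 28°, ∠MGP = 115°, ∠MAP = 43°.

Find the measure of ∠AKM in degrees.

1. ∠AMP = 28°  [△MGP]
2. ∠APM = 109°  [△MPA]
3. ∠AKM = 71°  [cyclic KMPA, opposite ∠K+∠P]

∠AKM = 71°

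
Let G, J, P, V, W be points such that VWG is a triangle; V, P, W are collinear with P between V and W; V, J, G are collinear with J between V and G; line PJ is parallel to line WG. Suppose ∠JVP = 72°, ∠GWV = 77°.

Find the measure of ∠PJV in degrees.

1. ∠GVW = 72°  [P on VW, J on VG]
2. ∠VGW = 31°  [△VWG]
3. ∠PJV = 31°  [PJ∥WG, corresponding at J]

∠PJV = 31°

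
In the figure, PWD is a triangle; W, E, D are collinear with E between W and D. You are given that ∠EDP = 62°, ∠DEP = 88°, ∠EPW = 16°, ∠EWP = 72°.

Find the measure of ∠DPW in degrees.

∠DPW = 46°

1. ∠PDW = 62°  [E on ray DW]
2. ∠DWP = 72°  [E on ray WD]
3. ∠DPW = 46°  [△PWD]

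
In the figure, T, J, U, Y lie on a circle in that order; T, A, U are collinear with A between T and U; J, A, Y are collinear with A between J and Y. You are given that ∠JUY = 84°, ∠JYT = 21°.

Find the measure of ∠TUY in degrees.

∠TUY = 63°

1. ∠JTY = 96°  [cyclic TJUY, opposite ∠T+∠U]
2. ∠TJY = 63°  [△TJY]
3. ∠TUY = 63°  [same arc TY]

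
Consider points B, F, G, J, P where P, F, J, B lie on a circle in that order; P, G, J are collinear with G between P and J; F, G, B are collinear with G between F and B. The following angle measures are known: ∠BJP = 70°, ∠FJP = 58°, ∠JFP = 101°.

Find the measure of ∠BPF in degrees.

∠BPF = 52°

1. ∠BFP = 70°  [same arc PB]
2. ∠FBP = 58°  [same arc PF]
3. ∠BPF = 52°  [△PFB]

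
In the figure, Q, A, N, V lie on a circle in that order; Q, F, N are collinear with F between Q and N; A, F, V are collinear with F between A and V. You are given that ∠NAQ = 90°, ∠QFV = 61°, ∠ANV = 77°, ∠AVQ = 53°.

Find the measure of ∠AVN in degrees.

1. ∠NVQ = 90°  [cyclic QANV, opposite ∠A+∠V]
2. ∠NFV = 119°  [linear pair at F on QN]
3. ∠NQV = 66°  [△QFV]
4. ∠QNV = 24°  [△QNV]
5. ∠AVN = 37°  [△NFV]

∠AVN = 37°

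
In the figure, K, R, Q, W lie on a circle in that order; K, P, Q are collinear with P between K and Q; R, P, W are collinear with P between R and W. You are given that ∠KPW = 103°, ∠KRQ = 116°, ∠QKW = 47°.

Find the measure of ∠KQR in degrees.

∠KQR = 30°

1. ∠QPR = 103°  [vertical angles at P]
2. ∠QRW = 47°  [same arc QW]
3. ∠KQR = 30°  [△RPQ]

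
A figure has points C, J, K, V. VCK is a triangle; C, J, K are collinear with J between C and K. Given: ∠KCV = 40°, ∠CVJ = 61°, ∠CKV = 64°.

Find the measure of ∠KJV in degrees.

∠KJV = 101°

1. ∠JCV = 40°  [J on ray CK]
2. ∠CJV = 79°  [△VCJ]
3. ∠KJV = 101°  [linear pair at J on CK]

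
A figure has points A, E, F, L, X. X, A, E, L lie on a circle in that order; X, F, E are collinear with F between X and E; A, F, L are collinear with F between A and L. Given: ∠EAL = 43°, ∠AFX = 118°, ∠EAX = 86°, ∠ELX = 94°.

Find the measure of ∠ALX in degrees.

∠ALX = 75°

1. ∠EXL = 43°  [same arc EL]
2. ∠EFL = 118°  [vertical angles at F]
3. ∠LFX = 62°  [linear pair at F on XE]
4. ∠ALX = 75°  [△XFL]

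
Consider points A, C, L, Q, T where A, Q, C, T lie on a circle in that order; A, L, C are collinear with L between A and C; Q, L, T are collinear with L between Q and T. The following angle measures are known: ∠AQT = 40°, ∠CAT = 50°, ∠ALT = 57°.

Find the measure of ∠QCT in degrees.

∠QCT = 113°

1. ∠ACT = 40°  [same arc AT]
2. ∠CQT = 50°  [same arc CT]
3. ∠CLT = 123°  [linear pair at L on AC]
4. ∠CTQ = 17°  [△CLT]
5. ∠QCT = 113°  [△QCT]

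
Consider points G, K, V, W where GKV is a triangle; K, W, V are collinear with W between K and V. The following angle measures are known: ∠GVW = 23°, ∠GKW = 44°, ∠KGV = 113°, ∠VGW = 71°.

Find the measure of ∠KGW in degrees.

∠KGW = 42°

1. ∠GWV = 86°  [△GWV]
2. ∠GWK = 94°  [linear pair at W on KV]
3. ∠KGW = 42°  [△GKW]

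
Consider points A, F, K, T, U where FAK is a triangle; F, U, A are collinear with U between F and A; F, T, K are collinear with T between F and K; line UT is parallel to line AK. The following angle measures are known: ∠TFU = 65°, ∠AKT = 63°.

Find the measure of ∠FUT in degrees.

1. ∠AFK = 65°  [U on FA, T on FK]
2. ∠AKF = 63°  [T on ray KF]
3. ∠FAK = 52°  [△FAK]
4. ∠FUT = 52°  [UT∥AK, corresponding at U]

∠FUT = 52°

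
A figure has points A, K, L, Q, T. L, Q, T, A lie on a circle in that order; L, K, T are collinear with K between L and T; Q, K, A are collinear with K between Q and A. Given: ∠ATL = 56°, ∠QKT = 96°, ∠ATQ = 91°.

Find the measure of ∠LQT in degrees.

1. ∠AQL = 56°  [same arc LA]
2. ∠LKQ = 84°  [linear pair at K on LT]
3. ∠ALQ = 89°  [cyclic LQTA, opposite ∠L+∠T]
4. ∠LAQ = 35°  [△LQA]
5. ∠QLT = 40°  [△LKQ]
6. ∠LTQ = 35°  [same arc LQ]
7. ∠LQT = 105°  [△LQT]

∠LQT = 105°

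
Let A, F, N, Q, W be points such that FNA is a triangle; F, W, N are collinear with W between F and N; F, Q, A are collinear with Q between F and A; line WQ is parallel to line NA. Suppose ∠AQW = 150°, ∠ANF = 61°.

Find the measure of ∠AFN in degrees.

1. ∠FQW = 30°  [linear pair at Q on FA]
2. ∠FWQ = 61°  [WQ∥NA, corresponding at W]
3. ∠QFW = 89°  [△FWQ]
4. ∠AFN = 89°  [W on FN, Q on FA]

∠AFN = 89°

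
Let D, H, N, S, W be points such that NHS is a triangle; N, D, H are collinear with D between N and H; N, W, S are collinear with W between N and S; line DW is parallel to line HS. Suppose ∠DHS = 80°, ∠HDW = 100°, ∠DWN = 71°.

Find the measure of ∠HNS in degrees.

1. ∠NHS = 80°  [D on ray HN]
2. ∠HSN = 71°  [DW∥HS, corresponding at W]
3. ∠HNS = 29°  [△NHS]

∠HNS = 29°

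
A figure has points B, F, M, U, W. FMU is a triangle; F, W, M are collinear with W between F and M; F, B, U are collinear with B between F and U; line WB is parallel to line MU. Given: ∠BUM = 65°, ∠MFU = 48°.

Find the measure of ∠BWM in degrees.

∠BWM = 113°

1. ∠FUM = 65°  [B on ray UF]
2. ∠FMU = 67°  [△FMU]
3. ∠BWF = 67°  [WB∥MU, corresponding at W]
4. ∠BWM = 113°  [linear pair at W on FM]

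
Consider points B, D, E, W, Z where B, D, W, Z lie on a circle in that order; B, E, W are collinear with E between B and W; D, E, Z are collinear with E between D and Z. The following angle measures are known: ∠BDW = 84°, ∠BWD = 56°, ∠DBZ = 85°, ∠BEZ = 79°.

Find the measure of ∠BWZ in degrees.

∠BWZ = 39°

1. ∠BZW = 96°  [cyclic BDWZ, opposite ∠D+∠Z]
2. ∠BZD = 56°  [same arc BD]
3. ∠WBZ = 45°  [△BEZ]
4. ∠BWZ = 39°  [△BWZ]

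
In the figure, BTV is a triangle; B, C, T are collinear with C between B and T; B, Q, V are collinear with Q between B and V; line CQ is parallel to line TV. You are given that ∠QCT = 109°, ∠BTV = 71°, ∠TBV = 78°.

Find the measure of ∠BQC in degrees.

∠BQC = 31°

1. ∠BCQ = 71°  [linear pair at C on BT]
2. ∠CBQ = 78°  [C on BT, Q on BV]
3. ∠BQC = 31°  [△BCQ]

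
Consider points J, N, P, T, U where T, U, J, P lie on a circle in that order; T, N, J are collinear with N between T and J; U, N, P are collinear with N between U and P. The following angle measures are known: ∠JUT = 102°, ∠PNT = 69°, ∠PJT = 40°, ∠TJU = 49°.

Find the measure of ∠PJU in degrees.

∠PJU = 89°

1. ∠JNU = 69°  [vertical angles at N]
2. ∠JNP = 111°  [linear pair at N on TJ]
3. ∠JPU = 29°  [△JNP]
4. ∠JUP = 62°  [△UNJ]
5. ∠PJU = 89°  [△UJP]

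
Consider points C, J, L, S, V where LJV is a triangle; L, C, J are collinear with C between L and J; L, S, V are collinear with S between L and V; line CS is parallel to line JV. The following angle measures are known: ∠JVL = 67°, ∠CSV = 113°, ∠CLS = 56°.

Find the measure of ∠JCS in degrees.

1. ∠CSL = 67°  [CS∥JV, corresponding at S]
2. ∠LCS = 57°  [△LCS]
3. ∠JCS = 123°  [linear pair at C on LJ]

∠JCS = 123°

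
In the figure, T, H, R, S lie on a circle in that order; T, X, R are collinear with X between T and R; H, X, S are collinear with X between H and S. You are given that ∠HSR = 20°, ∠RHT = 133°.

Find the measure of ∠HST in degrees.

∠HST = 27°

1. ∠HTR = 20°  [same arc HR]
2. ∠HRT = 27°  [△THR]
3. ∠HST = 27°  [same arc TH]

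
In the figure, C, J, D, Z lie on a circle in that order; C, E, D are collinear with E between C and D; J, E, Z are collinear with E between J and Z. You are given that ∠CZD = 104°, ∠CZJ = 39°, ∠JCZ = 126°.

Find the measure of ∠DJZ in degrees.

∠DJZ = 61°

1. ∠CJD = 76°  [cyclic CJDZ, opposite ∠J+∠Z]
2. ∠CDJ = 39°  [same arc CJ]
3. ∠JDZ = 54°  [cyclic CJDZ, opposite ∠C+∠D]
4. ∠DCJ = 65°  [△CJD]
5. ∠DZJ = 65°  [same arc JD]
6. ∠DJZ = 61°  [△JDZ]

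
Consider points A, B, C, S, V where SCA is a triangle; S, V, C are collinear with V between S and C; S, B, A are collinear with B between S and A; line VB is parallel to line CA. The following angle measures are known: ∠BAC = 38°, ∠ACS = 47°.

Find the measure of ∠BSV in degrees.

∠BSV = 95°

1. ∠CAS = 38°  [B on ray AS]
2. ∠ASC = 95°  [△SCA]
3. ∠BSV = 95°  [V on SC, B on SA]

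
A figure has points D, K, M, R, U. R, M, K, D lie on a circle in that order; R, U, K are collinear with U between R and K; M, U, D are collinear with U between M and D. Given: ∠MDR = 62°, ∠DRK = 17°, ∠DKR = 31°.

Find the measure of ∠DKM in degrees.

1. ∠DMR = 31°  [same arc RD]
2. ∠DRM = 87°  [△RMD]
3. ∠DKM = 93°  [cyclic RMKD, opposite ∠R+∠K]

∠DKM = 93°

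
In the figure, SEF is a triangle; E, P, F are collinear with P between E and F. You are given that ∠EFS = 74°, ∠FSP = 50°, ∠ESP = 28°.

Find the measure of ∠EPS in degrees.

1. ∠PFS = 74°  [P on ray FE]
2. ∠FPS = 56°  [△SPF]
3. ∠EPS = 124°  [linear pair at P on EF]

∠EPS = 124°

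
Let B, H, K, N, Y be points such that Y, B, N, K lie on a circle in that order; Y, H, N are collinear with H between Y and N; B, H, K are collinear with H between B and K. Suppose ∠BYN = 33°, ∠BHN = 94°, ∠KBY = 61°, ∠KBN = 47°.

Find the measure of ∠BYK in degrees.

1. ∠BKN = 33°  [same arc BN]
2. ∠BNK = 100°  [△BNK]
3. ∠BYK = 80°  [cyclic YBNK, opposite ∠Y+∠N]

∠BYK = 80°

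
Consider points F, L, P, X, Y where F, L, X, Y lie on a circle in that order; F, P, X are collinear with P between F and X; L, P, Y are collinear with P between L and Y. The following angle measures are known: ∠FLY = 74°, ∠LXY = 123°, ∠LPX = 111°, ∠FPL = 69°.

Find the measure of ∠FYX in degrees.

1. ∠FXY = 74°  [same arc FY]
2. ∠LFY = 57°  [cyclic FLXY, opposite ∠F+∠X]
3. ∠FPY = 111°  [vertical angles at P]
4. ∠FYL = 49°  [△FLY]
5. ∠XFY = 20°  [△FPY]
6. ∠FYX = 86°  [△FXY]

∠FYX = 86°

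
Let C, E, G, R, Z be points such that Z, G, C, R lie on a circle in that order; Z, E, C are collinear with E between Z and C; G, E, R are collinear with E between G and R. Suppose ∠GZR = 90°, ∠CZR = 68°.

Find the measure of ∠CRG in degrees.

∠CRG = 22°

1. ∠GCR = 90°  [cyclic ZGCR, opposite ∠Z+∠C]
2. ∠CGR = 68°  [same arc CR]
3. ∠CRG = 22°  [△GCR]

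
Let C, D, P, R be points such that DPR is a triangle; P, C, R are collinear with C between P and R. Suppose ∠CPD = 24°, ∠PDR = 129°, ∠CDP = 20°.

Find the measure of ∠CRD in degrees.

∠CRD = 27°

1. ∠DPR = 24°  [C on ray PR]
2. ∠DRP = 27°  [△DPR]
3. ∠CRD = 27°  [C on ray RP]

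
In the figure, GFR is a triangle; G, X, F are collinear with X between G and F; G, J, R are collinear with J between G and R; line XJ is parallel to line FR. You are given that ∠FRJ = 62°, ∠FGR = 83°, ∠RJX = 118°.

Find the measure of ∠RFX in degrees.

1. ∠FRG = 62°  [J on ray RG]
2. ∠GFR = 35°  [△GFR]
3. ∠RFX = 35°  [X on ray FG]

∠RFX = 35°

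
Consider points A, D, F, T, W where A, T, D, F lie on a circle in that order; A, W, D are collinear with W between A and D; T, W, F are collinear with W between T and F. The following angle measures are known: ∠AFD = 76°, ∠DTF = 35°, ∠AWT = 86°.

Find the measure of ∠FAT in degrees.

∠FAT = 60°

1. ∠DAF = 35°  [same arc DF]
2. ∠DWF = 86°  [vertical angles at W]
3. ∠ADF = 69°  [△ADF]
4. ∠AWF = 94°  [linear pair at W on AD]
5. ∠ATF = 69°  [same arc AF]
6. ∠AFT = 51°  [△AWF]
7. ∠FAT = 60°  [△ATF]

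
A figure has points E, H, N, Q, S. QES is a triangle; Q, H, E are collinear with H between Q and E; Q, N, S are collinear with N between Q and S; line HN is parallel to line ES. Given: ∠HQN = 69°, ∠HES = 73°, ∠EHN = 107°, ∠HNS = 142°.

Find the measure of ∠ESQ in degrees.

∠ESQ = 38°

1. ∠EQS = 69°  [H on QE, N on QS]
2. ∠QES = 73°  [H on ray EQ]
3. ∠ESQ = 38°  [△QES]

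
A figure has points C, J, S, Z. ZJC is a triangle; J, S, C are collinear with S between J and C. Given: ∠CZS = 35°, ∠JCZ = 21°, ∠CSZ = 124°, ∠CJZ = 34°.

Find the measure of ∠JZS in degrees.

∠JZS = 90°

1. ∠JSZ = 56°  [linear pair at S on JC]
2. ∠SJZ = 34°  [S on ray JC]
3. ∠JZS = 90°  [△ZJS]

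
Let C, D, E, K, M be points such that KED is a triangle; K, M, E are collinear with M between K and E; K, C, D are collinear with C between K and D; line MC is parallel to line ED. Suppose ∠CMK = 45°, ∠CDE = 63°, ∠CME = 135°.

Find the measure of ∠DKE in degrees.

∠DKE = 72°

1. ∠DEK = 45°  [MC∥ED, corresponding at M]
2. ∠EDK = 63°  [C on ray DK]
3. ∠DKE = 72°  [△KED]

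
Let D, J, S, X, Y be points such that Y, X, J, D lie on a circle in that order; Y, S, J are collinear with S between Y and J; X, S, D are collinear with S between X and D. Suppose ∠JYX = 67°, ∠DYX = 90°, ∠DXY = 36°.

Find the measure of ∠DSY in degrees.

∠DSY = 103°

1. ∠JDX = 67°  [same arc XJ]
2. ∠DJY = 36°  [same arc YD]
3. ∠DSJ = 77°  [△JSD]
4. ∠DSY = 103°  [linear pair at S on YJ]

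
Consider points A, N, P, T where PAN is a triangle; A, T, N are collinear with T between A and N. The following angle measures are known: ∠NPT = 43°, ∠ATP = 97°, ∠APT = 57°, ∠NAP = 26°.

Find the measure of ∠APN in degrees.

∠APN = 100°

1. ∠NTP = 83°  [linear pair at T on AN]
2. ∠PNT = 54°  [△PTN]
3. ∠ANP = 54°  [T on ray NA]
4. ∠APN = 100°  [△PAN]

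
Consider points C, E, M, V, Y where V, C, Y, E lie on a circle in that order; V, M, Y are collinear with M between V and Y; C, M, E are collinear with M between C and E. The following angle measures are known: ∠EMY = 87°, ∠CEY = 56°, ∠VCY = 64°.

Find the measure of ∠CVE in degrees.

∠CVE = 83°

1. ∠CMV = 87°  [vertical angles at M]
2. ∠CVY = 56°  [same arc CY]
3. ∠CYV = 60°  [△VCY]
4. ∠ECV = 37°  [△VMC]
5. ∠CEV = 60°  [same arc VC]
6. ∠CVE = 83°  [△VCE]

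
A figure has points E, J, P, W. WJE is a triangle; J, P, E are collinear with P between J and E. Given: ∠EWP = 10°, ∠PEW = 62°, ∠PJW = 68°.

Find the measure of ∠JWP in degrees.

1. ∠EPW = 108°  [△WPE]
2. ∠JPW = 72°  [linear pair at P on JE]
3. ∠JWP = 40°  [△WJP]

∠JWP = 40°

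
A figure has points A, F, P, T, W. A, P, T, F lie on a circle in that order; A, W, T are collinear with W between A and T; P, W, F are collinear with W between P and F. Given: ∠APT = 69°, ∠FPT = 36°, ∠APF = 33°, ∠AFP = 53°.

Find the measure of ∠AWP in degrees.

1. ∠ATP = 53°  [same arc AP]
2. ∠PAT = 58°  [△APT]
3. ∠AWP = 89°  [△AWP]

∠AWP = 89°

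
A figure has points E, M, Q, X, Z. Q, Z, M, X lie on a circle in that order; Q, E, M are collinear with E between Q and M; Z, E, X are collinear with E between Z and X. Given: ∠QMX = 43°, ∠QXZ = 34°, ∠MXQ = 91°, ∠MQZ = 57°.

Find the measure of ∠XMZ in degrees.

1. ∠QZX = 43°  [same arc QX]
2. ∠XQZ = 103°  [△QZX]
3. ∠XMZ = 77°  [cyclic QZMX, opposite ∠Q+∠M]

∠XMZ = 77°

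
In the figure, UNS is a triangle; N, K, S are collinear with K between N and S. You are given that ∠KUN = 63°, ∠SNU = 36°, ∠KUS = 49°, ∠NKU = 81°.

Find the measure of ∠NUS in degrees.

∠NUS = 112°

1. ∠SKU = 99°  [linear pair at K on NS]
2. ∠KSU = 32°  [△UKS]
3. ∠NSU = 32°  [K on ray SN]
4. ∠NUS = 112°  [△UNS]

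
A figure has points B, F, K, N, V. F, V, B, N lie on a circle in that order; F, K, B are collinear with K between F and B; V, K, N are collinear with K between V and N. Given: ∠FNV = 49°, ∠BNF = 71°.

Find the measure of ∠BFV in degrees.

1. ∠FBV = 49°  [same arc FV]
2. ∠BVF = 109°  [cyclic FVBN, opposite ∠V+∠N]
3. ∠BFV = 22°  [△FVB]

∠BFV = 22°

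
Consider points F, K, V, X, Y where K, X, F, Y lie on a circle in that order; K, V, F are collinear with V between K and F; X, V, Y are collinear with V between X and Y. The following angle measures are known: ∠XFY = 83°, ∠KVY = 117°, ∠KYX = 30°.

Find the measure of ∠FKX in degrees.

1. ∠XKY = 97°  [cyclic KXFY, opposite ∠K+∠F]
2. ∠FVX = 117°  [vertical angles at V]
3. ∠KXY = 53°  [△KXY]
4. ∠KVX = 63°  [linear pair at V on KF]
5. ∠FKX = 64°  [△KVX]

∠FKX = 64°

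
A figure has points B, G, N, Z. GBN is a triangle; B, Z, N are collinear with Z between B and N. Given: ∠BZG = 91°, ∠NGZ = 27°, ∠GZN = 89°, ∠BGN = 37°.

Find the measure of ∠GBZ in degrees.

1. ∠GNZ = 64°  [△GZN]
2. ∠BNG = 64°  [Z on ray NB]
3. ∠GBN = 79°  [△GBN]
4. ∠GBZ = 79°  [Z on ray BN]

∠GBZ = 79°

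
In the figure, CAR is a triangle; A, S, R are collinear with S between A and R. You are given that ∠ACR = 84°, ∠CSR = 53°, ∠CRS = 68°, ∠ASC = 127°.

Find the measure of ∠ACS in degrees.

∠ACS = 25°

1. ∠ARC = 68°  [S on ray RA]
2. ∠CAR = 28°  [△CAR]
3. ∠CAS = 28°  [S on ray AR]
4. ∠ACS = 25°  [△CAS]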